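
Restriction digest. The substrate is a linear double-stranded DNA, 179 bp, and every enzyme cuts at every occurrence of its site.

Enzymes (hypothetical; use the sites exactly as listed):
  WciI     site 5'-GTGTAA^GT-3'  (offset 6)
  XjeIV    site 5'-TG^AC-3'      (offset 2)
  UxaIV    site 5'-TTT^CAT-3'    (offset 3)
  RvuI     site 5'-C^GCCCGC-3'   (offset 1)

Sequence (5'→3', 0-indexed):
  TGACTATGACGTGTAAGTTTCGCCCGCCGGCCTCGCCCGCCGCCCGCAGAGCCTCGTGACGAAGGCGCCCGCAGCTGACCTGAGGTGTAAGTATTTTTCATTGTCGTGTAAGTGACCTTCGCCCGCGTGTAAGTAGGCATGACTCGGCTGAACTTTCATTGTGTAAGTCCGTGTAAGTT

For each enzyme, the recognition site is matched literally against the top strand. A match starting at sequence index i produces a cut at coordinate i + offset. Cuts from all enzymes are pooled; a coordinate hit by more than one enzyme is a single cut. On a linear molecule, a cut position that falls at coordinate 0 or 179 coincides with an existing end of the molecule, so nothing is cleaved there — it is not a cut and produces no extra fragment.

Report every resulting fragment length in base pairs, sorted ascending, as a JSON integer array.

[2,3,3,5,6,6,7,8,8,8,9,10,10,11,12,13,13,13,15,17]

Per-enzyme occurrences:
  WciI (GTGTAAGT, off=6): starts [10, 84, 105, 126, 160, 170] → cuts [16, 90, 111, 132, 166, 176]
  XjeIV (TGAC, off=2): starts [0, 6, 56, 75, 112, 139] → cuts [2, 8, 58, 77, 114, 141]
  UxaIV (TTTCAT, off=3): starts [95, 153] → cuts [98, 156]
  RvuI (CGCCCGC, off=1): starts [20, 33, 40, 65, 119] → cuts [21, 34, 41, 66, 120]

All cut coordinates (distinct, sorted): [2, 8, 16, 21, 34, 41, 58, 66, 77, 90, 98, 111, 114, 120, 132, 141, 156, 166, 176]

Fragments:
  [0,2): 2 bp
  [2,8): 6 bp
  [8,16): 8 bp
  [16,21): 5 bp
  [21,34): 13 bp
  [34,41): 7 bp
  [41,58): 17 bp
  [58,66): 8 bp
  [66,77): 11 bp
  [77,90): 13 bp
  [90,98): 8 bp
  [98,111): 13 bp
  [111,114): 3 bp
  [114,120): 6 bp
  [120,132): 12 bp
  [132,141): 9 bp
  [141,156): 15 bp
  [156,166): 10 bp
  [166,176): 10 bp
  [176,179): 3 bp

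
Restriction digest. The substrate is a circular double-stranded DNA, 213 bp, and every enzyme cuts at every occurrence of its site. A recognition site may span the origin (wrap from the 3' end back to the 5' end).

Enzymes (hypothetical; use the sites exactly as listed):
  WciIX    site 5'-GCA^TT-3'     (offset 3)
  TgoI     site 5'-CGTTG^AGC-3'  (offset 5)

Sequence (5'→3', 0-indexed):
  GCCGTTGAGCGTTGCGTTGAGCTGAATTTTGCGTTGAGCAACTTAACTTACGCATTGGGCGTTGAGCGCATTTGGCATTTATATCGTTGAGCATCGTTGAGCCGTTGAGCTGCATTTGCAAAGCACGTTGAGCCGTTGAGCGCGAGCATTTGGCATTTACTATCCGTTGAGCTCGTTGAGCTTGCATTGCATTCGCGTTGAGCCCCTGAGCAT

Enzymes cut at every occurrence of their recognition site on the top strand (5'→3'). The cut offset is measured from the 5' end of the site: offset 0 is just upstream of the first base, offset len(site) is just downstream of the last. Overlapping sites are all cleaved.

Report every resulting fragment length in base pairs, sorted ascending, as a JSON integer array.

[5,6,7,7,7,8,8,8,9,9,10,10,10,12,12,14,16,17,18,20]

Scan for sites:
  WciIX GCATT/3: at [51, 67, 74, 111, 145, 152, 183, 188] ⇒ [54, 70, 77, 114, 148, 155, 186, 191]
  TgoI CGTTGAGC/5: at [2, 14, 31, 59, 84, 94, 102, 125, 133, 164, 173, 195] ⇒ [7, 19, 36, 64, 89, 99, 107, 130, 138, 169, 178, 200]

Pooled cuts: [7, 19, 36, 54, 64, 70, 77, 89, 99, 107, 114, 130, 138, 148, 155, 169, 178, 186, 191, 200]

Fragment lengths:
  7→19: 12 bp
  19→36: 17 bp
  36→54: 18 bp
  54→64: 10 bp
  64→70: 6 bp
  70→77: 7 bp
  77→89: 12 bp
  89→99: 10 bp
  99→107: 8 bp
  107→114: 7 bp
  114→130: 16 bp
  130→138: 8 bp
  138→148: 10 bp
  148→155: 7 bp
  155→169: 14 bp
  169→178: 9 bp
  178→186: 8 bp
  186→191: 5 bp
  191→200: 9 bp
  200→7 (wrap): 213-200+7 = 20 bp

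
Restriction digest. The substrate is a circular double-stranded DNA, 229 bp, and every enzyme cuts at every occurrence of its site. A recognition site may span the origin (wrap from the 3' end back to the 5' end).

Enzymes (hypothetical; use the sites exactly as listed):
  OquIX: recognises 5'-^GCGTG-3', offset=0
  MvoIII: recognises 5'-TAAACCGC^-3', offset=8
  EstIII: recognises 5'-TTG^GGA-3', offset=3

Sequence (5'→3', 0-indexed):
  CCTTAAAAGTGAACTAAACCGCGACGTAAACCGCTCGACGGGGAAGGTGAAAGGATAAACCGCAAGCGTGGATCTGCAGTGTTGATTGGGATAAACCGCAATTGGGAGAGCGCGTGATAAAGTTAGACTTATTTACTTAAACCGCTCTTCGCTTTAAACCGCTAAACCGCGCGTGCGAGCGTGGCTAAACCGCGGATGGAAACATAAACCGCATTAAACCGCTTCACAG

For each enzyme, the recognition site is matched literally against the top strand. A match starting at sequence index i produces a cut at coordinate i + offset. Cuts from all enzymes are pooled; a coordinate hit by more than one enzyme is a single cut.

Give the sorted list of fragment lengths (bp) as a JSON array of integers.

[2,5,7,8,8,10,11,12,15,17,19,23,29,29,34]

Scan for sites:
  OquIX (GCGTG, off=0): starts [65, 111, 170, 178] → cuts [65, 111, 170, 178]
  MvoIII (TAAACCGC, off=8): starts [14, 26, 55, 91, 137, 154, 162, 185, 204, 214] → cuts [22, 34, 63, 99, 145, 162, 170, 193, 212, 222]
  EstIII (TTGGGA, off=3): starts [85, 101] → cuts [88, 104]

All cut coordinates (distinct, sorted): [22, 34, 63, 65, 88, 99, 104, 111, 145, 162, 170, 178, 193, 212, 222]

Fragment lengths:
  22→34: 12 bp
  34→63: 29 bp
  63→65: 2 bp
  65→88: 23 bp
  88→99: 11 bp
  99→104: 5 bp
  104→111: 7 bp
  111→145: 34 bp
  145→162: 17 bp
  162→170: 8 bp
  170→178: 8 bp
  178→193: 15 bp
  193→212: 19 bp
  212→222: 10 bp
  222→22 (wrap): 229-222+22 = 29 bp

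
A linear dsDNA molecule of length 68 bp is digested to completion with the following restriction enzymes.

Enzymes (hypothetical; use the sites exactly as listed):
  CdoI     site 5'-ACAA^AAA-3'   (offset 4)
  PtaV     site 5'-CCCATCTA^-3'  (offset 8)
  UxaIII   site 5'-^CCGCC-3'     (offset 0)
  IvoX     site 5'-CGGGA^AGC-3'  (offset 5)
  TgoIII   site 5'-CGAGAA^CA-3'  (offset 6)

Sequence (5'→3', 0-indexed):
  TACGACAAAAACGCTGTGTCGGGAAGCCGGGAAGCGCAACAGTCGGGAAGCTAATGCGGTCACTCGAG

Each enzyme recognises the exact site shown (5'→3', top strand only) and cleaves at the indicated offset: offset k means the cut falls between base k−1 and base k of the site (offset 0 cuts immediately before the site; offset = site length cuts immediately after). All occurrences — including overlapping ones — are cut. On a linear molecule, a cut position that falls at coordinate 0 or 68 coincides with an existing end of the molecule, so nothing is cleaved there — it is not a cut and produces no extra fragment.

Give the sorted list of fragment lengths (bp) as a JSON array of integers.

Scan for sites:
  CdoI ACAAAAA/4: at [4] ⇒ [8]
  PtaV (CCCATCTA, off=8): no sites
  UxaIII (CCGCC, off=0): no sites
  IvoX CGGGAAGC/5: at [19, 27, 43] ⇒ [24, 32, 48]
  TgoIII (CGAGAACA, off=6): no sites

Pooled cuts: [8, 24, 32, 48]

Fragment lengths:
  [0,8): 8 bp
  [8,24): 16 bp
  [24,32): 8 bp
  [32,48): 16 bp
  [48,68): 20 bp

[8,8,16,16,20]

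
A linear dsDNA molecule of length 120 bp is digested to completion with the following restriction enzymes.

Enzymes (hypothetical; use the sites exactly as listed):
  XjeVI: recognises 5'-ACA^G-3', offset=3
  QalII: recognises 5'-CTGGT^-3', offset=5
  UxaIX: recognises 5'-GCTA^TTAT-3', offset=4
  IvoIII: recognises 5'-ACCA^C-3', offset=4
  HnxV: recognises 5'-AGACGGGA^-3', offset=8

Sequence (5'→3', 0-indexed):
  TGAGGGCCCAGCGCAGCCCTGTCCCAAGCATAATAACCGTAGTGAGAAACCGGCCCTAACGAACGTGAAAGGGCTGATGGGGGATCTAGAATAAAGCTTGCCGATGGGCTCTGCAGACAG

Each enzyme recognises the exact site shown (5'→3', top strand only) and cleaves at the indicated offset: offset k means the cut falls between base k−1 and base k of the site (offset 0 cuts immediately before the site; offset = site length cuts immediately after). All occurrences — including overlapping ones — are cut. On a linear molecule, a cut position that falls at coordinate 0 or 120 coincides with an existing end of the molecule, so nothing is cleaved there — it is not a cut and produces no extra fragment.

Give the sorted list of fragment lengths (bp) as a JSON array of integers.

Site scan:
  XjeVI (ACAG, off=3): starts [116] → cuts [119]
  QalII (CTGGT, off=5): no sites
  UxaIX (GCTATTAT, off=4): no sites
  IvoIII (ACCAC, off=4): no sites
  HnxV (AGACGGGA, off=8): no sites

All cut coordinates (distinct, sorted): [119]

Fragments:
  [0,119): 119 bp
  [119,120): 1 bp

[1,119]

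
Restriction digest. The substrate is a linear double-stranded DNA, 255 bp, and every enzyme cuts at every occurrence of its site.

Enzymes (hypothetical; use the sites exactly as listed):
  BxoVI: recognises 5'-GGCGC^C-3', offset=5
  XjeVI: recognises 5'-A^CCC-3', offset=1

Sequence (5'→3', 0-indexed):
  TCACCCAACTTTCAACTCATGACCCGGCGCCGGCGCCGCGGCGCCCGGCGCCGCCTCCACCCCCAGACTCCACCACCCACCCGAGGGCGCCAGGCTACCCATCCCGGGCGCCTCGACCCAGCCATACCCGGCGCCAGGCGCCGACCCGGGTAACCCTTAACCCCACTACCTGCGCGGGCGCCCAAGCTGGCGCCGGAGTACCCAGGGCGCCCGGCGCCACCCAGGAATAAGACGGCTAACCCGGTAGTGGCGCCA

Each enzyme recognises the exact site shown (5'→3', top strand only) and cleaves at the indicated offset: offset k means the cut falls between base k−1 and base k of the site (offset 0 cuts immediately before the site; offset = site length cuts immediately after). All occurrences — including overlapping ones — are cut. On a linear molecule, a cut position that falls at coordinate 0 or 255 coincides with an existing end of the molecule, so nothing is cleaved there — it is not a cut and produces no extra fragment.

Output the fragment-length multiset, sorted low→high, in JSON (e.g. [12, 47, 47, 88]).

Scan for sites:
  BxoVI GGCGCC/5: at [25, 31, 39, 46, 85, 106, 129, 136, 176, 188, 205, 212, 248] ⇒ [30, 36, 44, 51, 90, 111, 134, 141, 181, 193, 210, 217, 253]
  XjeVI ACCC/1: at [2, 21, 58, 74, 78, 96, 115, 125, 143, 152, 159, 199, 218, 238] ⇒ [3, 22, 59, 75, 79, 97, 116, 126, 144, 153, 160, 200, 219, 239]

All cut coordinates (distinct, sorted): [3, 22, 30, 36, 44, 51, 59, 75, 79, 90, 97, 111, 116, 126, 134, 141, 144, 153, 160, 181, 193, 200, 210, 217, 219, 239, 253]

Fragment lengths:
  [0,3): 3 bp
  [3,22): 19 bp
  [22,30): 8 bp
  [30,36): 6 bp
  [36,44): 8 bp
  [44,51): 7 bp
  [51,59): 8 bp
  [59,75): 16 bp
  [75,79): 4 bp
  [79,90): 11 bp
  [90,97): 7 bp
  [97,111): 14 bp
  [111,116): 5 bp
  [116,126): 10 bp
  [126,134): 8 bp
  [134,141): 7 bp
  [141,144): 3 bp
  [144,153): 9 bp
  [153,160): 7 bp
  [160,181): 21 bp
  [181,193): 12 bp
  [193,200): 7 bp
  [200,210): 10 bp
  [210,217): 7 bp
  [217,219): 2 bp
  [219,239): 20 bp
  [239,253): 14 bp
  [253,255): 2 bp

[2,2,3,3,4,5,6,7,7,7,7,7,7,8,8,8,8,9,10,10,11,12,14,14,16,19,20,21]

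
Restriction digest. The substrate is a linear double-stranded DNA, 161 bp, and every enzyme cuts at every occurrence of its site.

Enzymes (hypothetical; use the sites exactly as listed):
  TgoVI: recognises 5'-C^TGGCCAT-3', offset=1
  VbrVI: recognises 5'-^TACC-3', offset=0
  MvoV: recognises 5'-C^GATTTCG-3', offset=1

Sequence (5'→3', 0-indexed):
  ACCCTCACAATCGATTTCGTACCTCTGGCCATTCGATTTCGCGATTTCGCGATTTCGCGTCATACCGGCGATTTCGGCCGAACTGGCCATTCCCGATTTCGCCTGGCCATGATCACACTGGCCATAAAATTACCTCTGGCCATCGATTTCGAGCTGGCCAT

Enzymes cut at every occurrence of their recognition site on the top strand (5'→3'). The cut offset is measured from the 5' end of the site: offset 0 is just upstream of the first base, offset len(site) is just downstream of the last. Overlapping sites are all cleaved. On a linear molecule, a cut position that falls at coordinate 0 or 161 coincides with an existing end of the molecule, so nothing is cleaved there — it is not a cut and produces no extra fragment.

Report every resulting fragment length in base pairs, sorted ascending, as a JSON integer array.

[6,6,7,7,7,8,8,8,9,9,10,11,12,12,12,14,15]

Per-enzyme occurrences:
  TgoVI (CTGGCCAT, off=1): starts [24, 82, 102, 117, 135, 153] → cuts [25, 83, 103, 118, 136, 154]
  VbrVI (TACC, off=0): starts [19, 62, 130] → cuts [19, 62, 130]
  MvoV (CGATTTCG, off=1): starts [11, 33, 41, 49, 68, 93, 143] → cuts [12, 34, 42, 50, 69, 94, 144]

All cut coordinates (distinct, sorted): [12, 19, 25, 34, 42, 50, 62, 69, 83, 94, 103, 118, 130, 136, 144, 154]

Fragments:
  [0,12): 12 bp
  [12,19): 7 bp
  [19,25): 6 bp
  [25,34): 9 bp
  [34,42): 8 bp
  [42,50): 8 bp
  [50,62): 12 bp
  [62,69): 7 bp
  [69,83): 14 bp
  [83,94): 11 bp
  [94,103): 9 bp
  [103,118): 15 bp
  [118,130): 12 bp
  [130,136): 6 bp
  [136,144): 8 bp
  [144,154): 10 bp
  [154,161): 7 bp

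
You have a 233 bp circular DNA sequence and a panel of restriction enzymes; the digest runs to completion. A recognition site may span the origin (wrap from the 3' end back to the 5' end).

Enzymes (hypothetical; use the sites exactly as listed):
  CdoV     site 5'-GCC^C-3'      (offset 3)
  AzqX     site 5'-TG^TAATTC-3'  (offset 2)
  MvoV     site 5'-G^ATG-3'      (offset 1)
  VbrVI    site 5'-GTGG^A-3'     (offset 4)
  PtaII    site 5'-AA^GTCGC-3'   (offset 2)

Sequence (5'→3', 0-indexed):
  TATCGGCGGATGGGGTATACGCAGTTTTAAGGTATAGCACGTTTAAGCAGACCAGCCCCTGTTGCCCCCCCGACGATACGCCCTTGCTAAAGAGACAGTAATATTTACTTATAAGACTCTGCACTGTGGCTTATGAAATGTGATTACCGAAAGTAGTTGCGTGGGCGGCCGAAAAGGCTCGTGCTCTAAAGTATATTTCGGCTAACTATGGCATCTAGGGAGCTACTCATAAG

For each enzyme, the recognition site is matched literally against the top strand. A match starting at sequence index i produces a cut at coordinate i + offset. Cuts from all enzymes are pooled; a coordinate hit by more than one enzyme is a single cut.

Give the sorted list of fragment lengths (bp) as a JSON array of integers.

[9,16,48,160]

Site scan:
  CdoV GCCC/3: at [54, 63, 79] ⇒ [57, 66, 82]
  AzqX (TGTAATTC, off=2): no sites
  MvoV GATG/1: at [8] ⇒ [9]
  VbrVI (GTGGA, off=4): no sites
  PtaII (AAGTCGC, off=2): no sites

All cut coordinates (distinct, sorted): [9, 57, 66, 82]

Fragments:
  9→57: 48 bp
  57→66: 9 bp
  66→82: 16 bp
  82→9 (wrap): 233-82+9 = 160 bp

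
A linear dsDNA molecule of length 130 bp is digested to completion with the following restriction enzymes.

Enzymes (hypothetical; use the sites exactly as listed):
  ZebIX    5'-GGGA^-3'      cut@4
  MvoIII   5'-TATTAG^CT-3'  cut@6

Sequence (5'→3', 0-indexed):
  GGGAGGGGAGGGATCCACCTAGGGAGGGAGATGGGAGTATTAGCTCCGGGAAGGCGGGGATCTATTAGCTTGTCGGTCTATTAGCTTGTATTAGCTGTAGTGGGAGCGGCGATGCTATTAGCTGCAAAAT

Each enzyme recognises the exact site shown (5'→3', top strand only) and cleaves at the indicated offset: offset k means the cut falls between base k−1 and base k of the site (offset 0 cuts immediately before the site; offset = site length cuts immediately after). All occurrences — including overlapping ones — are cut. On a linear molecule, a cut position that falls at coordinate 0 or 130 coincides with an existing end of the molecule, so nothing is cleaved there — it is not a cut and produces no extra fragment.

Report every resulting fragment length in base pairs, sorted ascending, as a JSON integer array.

[4,4,4,5,7,7,8,8,9,9,10,11,12,16,16]

Scan for sites:
  ZebIX GGGA/4: at [0, 5, 9, 21, 25, 32, 47, 56, 101] ⇒ [4, 9, 13, 25, 29, 36, 51, 60, 105]
  MvoIII TATTAGCT/6: at [37, 62, 78, 88, 115] ⇒ [43, 68, 84, 94, 121]

Pooled cuts: [4, 9, 13, 25, 29, 36, 43, 51, 60, 68, 84, 94, 105, 121]

Fragment lengths:
  [0,4): 4 bp
  [4,9): 5 bp
  [9,13): 4 bp
  [13,25): 12 bp
  [25,29): 4 bp
  [29,36): 7 bp
  [36,43): 7 bp
  [43,51): 8 bp
  [51,60): 9 bp
  [60,68): 8 bp
  [68,84): 16 bp
  [84,94): 10 bp
  [94,105): 11 bp
  [105,121): 16 bp
  [121,130): 9 bp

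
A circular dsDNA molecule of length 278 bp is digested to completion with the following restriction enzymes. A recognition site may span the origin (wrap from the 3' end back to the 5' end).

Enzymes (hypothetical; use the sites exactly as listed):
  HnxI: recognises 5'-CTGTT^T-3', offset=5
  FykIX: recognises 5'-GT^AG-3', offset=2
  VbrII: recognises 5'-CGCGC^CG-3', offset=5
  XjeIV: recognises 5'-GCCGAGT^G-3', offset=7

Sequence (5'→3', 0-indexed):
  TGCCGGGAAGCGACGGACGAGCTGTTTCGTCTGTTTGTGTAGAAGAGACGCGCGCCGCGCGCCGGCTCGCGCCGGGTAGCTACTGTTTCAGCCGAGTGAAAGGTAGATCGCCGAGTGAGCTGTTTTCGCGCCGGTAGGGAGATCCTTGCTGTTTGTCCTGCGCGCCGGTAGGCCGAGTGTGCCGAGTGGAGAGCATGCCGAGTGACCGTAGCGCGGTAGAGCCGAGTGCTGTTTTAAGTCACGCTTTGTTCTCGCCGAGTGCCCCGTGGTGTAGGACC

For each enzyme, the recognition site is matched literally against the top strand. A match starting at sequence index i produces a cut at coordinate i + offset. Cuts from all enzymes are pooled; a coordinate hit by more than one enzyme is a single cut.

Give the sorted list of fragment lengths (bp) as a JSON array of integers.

Scan for sites:
  HnxI (CTGTTT, off=5): starts [21, 30, 82, 119, 148, 228] → cuts [26, 35, 87, 124, 153, 233]
  FykIX (GTAG, off=2): starts [38, 75, 102, 133, 167, 207, 215, 270] → cuts [40, 77, 104, 135, 169, 209, 217, 272]
  VbrII (CGCGCCG, off=5): starts [50, 57, 67, 126, 160] → cuts [55, 62, 72, 131, 165]
  XjeIV (GCCGAGTG, off=7): starts [90, 109, 171, 180, 196, 220, 253] → cuts [97, 116, 178, 187, 203, 227, 260]

Pooled cuts: [26, 35, 40, 55, 62, 72, 77, 87, 97, 104, 116, 124, 131, 135, 153, 165, 169, 178, 187, 203, 209, 217, 227, 233, 260, 272]

Fragment lengths:
  26→35: 9 bp
  35→40: 5 bp
  40→55: 15 bp
  55→62: 7 bp
  62→72: 10 bp
  72→77: 5 bp
  77→87: 10 bp
  87→97: 10 bp
  97→104: 7 bp
  104→116: 12 bp
  116→124: 8 bp
  124→131: 7 bp
  131→135: 4 bp
  135→153: 18 bp
  153→165: 12 bp
  165→169: 4 bp
  169→178: 9 bp
  178→187: 9 bp
  187→203: 16 bp
  203→209: 6 bp
  209→217: 8 bp
  217→227: 10 bp
  227→233: 6 bp
  233→260: 27 bp
  260→272: 12 bp
  272→26 (wrap): 278-272+26 = 32 bp

[4,4,5,5,6,6,7,7,7,8,8,9,9,9,10,10,10,10,12,12,12,15,16,18,27,32]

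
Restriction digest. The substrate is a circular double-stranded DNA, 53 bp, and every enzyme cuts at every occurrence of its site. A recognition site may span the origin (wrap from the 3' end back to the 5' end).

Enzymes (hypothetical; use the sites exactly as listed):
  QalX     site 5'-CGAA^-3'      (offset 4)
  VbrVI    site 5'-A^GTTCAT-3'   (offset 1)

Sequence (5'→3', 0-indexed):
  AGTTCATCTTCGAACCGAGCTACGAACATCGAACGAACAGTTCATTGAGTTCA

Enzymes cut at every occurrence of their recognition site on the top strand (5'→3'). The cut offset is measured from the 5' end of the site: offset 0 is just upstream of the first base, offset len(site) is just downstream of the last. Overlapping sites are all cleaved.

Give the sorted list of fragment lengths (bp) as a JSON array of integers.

[2,4,7,12,13,15]

Scan for sites:
  QalX CGAA/4: at [10, 22, 29, 33] ⇒ [14, 26, 33, 37]
  VbrVI AGTTCAT/1: at [0, 38] ⇒ [1, 39]

All cut coordinates (distinct, sorted): [1, 14, 26, 33, 37, 39]

Fragments:
  1→14: 13 bp
  14→26: 12 bp
  26→33: 7 bp
  33→37: 4 bp
  37→39: 2 bp
  39→1 (wrap): 53-39+1 = 15 bp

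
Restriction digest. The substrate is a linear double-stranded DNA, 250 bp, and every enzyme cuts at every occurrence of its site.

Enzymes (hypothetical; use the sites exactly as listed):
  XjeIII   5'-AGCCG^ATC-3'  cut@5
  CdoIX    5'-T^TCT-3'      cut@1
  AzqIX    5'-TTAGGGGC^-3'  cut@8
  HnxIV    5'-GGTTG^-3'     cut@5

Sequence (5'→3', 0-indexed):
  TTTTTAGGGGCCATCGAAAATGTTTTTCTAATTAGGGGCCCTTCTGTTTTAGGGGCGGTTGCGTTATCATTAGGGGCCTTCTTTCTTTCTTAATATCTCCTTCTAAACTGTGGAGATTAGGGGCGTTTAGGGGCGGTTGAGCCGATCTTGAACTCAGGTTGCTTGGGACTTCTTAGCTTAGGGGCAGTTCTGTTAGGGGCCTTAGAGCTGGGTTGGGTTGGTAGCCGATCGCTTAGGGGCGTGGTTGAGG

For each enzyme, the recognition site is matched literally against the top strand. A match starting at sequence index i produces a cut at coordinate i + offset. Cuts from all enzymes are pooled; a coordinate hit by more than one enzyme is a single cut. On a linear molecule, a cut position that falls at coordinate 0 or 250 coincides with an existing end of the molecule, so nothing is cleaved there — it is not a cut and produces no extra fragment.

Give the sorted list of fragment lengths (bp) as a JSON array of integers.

Site scan:
  XjeIII AGCCGATC/5: at [139, 222] ⇒ [144, 227]
  CdoIX TTCT/1: at [25, 41, 78, 82, 86, 100, 169, 187] ⇒ [26, 42, 79, 83, 87, 101, 170, 188]
  AzqIX TTAGGGGC/8: at [3, 31, 48, 69, 116, 126, 177, 192, 232] ⇒ [11, 39, 56, 77, 124, 134, 185, 200, 240]
  HnxIV GGTTG/5: at [56, 134, 156, 210, 215, 242] ⇒ [61, 139, 161, 215, 220, 247]

Pooled cuts: [11, 26, 39, 42, 56, 61, 77, 79, 83, 87, 101, 124, 134, 139, 144, 161, 170, 185, 188, 200, 215, 220, 227, 240, 247]

Fragment lengths:
  [0,11): 11 bp
  [11,26): 15 bp
  [26,39): 13 bp
  [39,42): 3 bp
  [42,56): 14 bp
  [56,61): 5 bp
  [61,77): 16 bp
  [77,79): 2 bp
  [79,83): 4 bp
  [83,87): 4 bp
  [87,101): 14 bp
  [101,124): 23 bp
  [124,134): 10 bp
  [134,139): 5 bp
  [139,144): 5 bp
  [144,161): 17 bp
  [161,170): 9 bp
  [170,185): 15 bp
  [185,188): 3 bp
  [188,200): 12 bp
  [200,215): 15 bp
  [215,220): 5 bp
  [220,227): 7 bp
  [227,240): 13 bp
  [240,247): 7 bp
  [247,250): 3 bp

[2,3,3,3,4,4,5,5,5,5,7,7,9,10,11,12,13,13,14,14,15,15,15,16,17,23]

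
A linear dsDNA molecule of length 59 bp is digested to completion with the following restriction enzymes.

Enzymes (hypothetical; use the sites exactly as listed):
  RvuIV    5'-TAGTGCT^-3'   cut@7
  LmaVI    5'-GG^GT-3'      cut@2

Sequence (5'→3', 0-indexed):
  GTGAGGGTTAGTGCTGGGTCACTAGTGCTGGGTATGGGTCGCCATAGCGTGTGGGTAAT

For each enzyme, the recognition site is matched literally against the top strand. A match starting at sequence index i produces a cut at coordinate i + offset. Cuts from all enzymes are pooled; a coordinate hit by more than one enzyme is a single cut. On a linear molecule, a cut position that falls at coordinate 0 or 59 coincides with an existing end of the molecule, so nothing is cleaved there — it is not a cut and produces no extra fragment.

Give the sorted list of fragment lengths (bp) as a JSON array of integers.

[2,2,5,6,6,9,12,17]

Scan for sites:
  RvuIV TAGTGCT/7: at [8, 22] ⇒ [15, 29]
  LmaVI GGGT/2: at [4, 15, 29, 35, 52] ⇒ [6, 17, 31, 37, 54]

Pooled cuts: [6, 15, 17, 29, 31, 37, 54]

Fragments:
  [0,6): 6 bp
  [6,15): 9 bp
  [15,17): 2 bp
  [17,29): 12 bp
  [29,31): 2 bp
  [31,37): 6 bp
  [37,54): 17 bp
  [54,59): 5 bp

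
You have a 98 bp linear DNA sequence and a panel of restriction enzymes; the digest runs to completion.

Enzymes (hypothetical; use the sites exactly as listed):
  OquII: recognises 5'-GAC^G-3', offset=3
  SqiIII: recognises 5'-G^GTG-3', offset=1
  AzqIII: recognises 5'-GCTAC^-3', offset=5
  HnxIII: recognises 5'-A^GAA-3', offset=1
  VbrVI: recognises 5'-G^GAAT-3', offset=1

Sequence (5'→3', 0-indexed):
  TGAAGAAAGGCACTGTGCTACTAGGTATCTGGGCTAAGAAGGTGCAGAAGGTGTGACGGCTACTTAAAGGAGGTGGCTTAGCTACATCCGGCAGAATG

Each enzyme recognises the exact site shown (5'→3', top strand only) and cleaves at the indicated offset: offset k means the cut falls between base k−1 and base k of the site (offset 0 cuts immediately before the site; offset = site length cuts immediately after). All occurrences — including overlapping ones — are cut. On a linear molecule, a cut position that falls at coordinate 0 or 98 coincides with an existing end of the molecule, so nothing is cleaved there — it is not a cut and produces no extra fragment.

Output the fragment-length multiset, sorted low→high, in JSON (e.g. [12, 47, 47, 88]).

[4,4,4,5,5,6,7,8,9,13,16,17]

Site scan:
  OquII (GACG, off=3): starts [54] → cuts [57]
  SqiIII (GGTG, off=1): starts [40, 49, 71] → cuts [41, 50, 72]
  AzqIII (GCTAC, off=5): starts [16, 58, 80] → cuts [21, 63, 85]
  HnxIII (AGAA, off=1): starts [3, 36, 45, 92] → cuts [4, 37, 46, 93]
  VbrVI (GGAAT, off=1): no sites

Pooled cuts: [4, 21, 37, 41, 46, 50, 57, 63, 72, 85, 93]

Fragments:
  [0,4): 4 bp
  [4,21): 17 bp
  [21,37): 16 bp
  [37,41): 4 bp
  [41,46): 5 bp
  [46,50): 4 bp
  [50,57): 7 bp
  [57,63): 6 bp
  [63,72): 9 bp
  [72,85): 13 bp
  [85,93): 8 bp
  [93,98): 5 bp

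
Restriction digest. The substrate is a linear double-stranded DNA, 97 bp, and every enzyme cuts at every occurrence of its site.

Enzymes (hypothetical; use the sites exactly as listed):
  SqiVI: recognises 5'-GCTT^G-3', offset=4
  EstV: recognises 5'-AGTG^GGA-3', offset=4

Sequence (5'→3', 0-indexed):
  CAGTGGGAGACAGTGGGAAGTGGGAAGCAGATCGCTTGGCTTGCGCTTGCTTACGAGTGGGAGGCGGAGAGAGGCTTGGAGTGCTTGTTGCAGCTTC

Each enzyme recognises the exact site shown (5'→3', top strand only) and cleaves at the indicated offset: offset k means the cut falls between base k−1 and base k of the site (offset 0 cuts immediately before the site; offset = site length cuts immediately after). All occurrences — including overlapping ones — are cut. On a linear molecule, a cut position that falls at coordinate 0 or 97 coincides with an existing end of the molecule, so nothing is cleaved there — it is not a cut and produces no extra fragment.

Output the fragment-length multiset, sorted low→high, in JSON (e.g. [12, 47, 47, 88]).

[5,5,6,7,9,10,11,11,15,18]

Per-enzyme occurrences:
  SqiVI (GCTTG, off=4): starts [33, 38, 44, 73, 82] → cuts [37, 42, 48, 77, 86]
  EstV (AGTGGGA, off=4): starts [1, 11, 18, 55] → cuts [5, 15, 22, 59]

All cut coordinates (distinct, sorted): [5, 15, 22, 37, 42, 48, 59, 77, 86]

Fragments:
  [0,5): 5 bp
  [5,15): 10 bp
  [15,22): 7 bp
  [22,37): 15 bp
  [37,42): 5 bp
  [42,48): 6 bp
  [48,59): 11 bp
  [59,77): 18 bp
  [77,86): 9 bp
  [86,97): 11 bp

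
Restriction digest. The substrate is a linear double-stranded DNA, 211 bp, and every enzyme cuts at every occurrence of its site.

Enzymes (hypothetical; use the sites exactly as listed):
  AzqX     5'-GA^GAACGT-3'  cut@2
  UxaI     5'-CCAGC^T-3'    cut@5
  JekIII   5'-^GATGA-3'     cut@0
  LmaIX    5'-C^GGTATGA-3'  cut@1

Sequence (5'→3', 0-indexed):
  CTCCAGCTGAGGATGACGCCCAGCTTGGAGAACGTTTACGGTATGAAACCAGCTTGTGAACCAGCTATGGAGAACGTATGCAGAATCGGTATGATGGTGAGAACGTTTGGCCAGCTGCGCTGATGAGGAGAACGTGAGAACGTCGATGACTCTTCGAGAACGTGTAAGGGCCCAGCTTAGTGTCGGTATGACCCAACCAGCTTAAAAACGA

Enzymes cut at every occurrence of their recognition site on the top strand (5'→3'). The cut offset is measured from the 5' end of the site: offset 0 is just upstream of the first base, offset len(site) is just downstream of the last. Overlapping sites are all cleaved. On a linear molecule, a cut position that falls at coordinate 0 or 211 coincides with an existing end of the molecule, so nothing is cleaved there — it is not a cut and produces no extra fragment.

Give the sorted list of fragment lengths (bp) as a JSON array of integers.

[4,5,6,6,7,7,8,8,8,10,10,12,13,13,13,14,15,16,17,19]

Scan for sites:
  AzqX GAGAACGT/2: at [27, 69, 98, 127, 135, 155] ⇒ [29, 71, 100, 129, 137, 157]
  UxaI CCAGCT/5: at [2, 19, 48, 60, 110, 171, 196] ⇒ [7, 24, 53, 65, 115, 176, 201]
  JekIII GATGA/0: at [11, 121, 144] ⇒ [11, 121, 144]
  LmaIX CGGTATGA/1: at [38, 86, 183] ⇒ [39, 87, 184]

All cut coordinates (distinct, sorted): [7, 11, 24, 29, 39, 53, 65, 71, 87, 100, 115, 121, 129, 137, 144, 157, 176, 184, 201]

Fragment lengths:
  [0,7): 7 bp
  [7,11): 4 bp
  [11,24): 13 bp
  [24,29): 5 bp
  [29,39): 10 bp
  [39,53): 14 bp
  [53,65): 12 bp
  [65,71): 6 bp
  [71,87): 16 bp
  [87,100): 13 bp
  [100,115): 15 bp
  [115,121): 6 bp
  [121,129): 8 bp
  [129,137): 8 bp
  [137,144): 7 bp
  [144,157): 13 bp
  [157,176): 19 bp
  [176,184): 8 bp
  [184,201): 17 bp
  [201,211): 10 bp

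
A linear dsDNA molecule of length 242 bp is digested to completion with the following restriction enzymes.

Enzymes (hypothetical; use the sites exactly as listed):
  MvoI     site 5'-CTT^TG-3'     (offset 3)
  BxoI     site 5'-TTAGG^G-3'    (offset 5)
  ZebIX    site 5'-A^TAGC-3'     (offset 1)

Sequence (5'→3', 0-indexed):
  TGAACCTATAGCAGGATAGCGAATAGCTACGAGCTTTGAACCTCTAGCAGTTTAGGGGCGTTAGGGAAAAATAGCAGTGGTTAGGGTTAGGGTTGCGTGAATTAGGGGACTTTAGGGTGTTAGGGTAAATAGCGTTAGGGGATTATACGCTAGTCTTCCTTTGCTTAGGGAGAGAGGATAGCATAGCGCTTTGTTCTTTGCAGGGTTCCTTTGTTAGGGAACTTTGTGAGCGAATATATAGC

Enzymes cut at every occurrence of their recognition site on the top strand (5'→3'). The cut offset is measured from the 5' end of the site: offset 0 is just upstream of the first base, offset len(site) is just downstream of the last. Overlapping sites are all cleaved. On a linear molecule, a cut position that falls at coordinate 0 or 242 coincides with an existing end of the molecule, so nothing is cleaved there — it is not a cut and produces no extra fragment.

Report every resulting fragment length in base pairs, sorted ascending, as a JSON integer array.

[4,5,5,6,6,6,7,7,7,8,8,8,8,8,9,9,10,10,13,13,14,14,15,20,22]

Scan for sites:
  MvoI (CTTTG, off=3): starts [33, 158, 188, 195, 208, 221] → cuts [36, 161, 191, 198, 211, 224]
  BxoI (TTAGGG, off=5): starts [51, 60, 80, 86, 101, 111, 119, 134, 164, 213] → cuts [56, 65, 85, 91, 106, 116, 124, 139, 169, 218]
  ZebIX (ATAGC, off=1): starts [7, 15, 22, 70, 128, 177, 182, 237] → cuts [8, 16, 23, 71, 129, 178, 183, 238]

All cut coordinates (distinct, sorted): [8, 16, 23, 36, 56, 65, 71, 85, 91, 106, 116, 124, 129, 139, 161, 169, 178, 183, 191, 198, 211, 218, 224, 238]

Fragment lengths:
  [0,8): 8 bp
  [8,16): 8 bp
  [16,23): 7 bp
  [23,36): 13 bp
  [36,56): 20 bp
  [56,65): 9 bp
  [65,71): 6 bp
  [71,85): 14 bp
  [85,91): 6 bp
  [91,106): 15 bp
  [106,116): 10 bp
  [116,124): 8 bp
  [124,129): 5 bp
  [129,139): 10 bp
  [139,161): 22 bp
  [161,169): 8 bp
  [169,178): 9 bp
  [178,183): 5 bp
  [183,191): 8 bp
  [191,198): 7 bp
  [198,211): 13 bp
  [211,218): 7 bp
  [218,224): 6 bp
  [224,238): 14 bp
  [238,242): 4 bp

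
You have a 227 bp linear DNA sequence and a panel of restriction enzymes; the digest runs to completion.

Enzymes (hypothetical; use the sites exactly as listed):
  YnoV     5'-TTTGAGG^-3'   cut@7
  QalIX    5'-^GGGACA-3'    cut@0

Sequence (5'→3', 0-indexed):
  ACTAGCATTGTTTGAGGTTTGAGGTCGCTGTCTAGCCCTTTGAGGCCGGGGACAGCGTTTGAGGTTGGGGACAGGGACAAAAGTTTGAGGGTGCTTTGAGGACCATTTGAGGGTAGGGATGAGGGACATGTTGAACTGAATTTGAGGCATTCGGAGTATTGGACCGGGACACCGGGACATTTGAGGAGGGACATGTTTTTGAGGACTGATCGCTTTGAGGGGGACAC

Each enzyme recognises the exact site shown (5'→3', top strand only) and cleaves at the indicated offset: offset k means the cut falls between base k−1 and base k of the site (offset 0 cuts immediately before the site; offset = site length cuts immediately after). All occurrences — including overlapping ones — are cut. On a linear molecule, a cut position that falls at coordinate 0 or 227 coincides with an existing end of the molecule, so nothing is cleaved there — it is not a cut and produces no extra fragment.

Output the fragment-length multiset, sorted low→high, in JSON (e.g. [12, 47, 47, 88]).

[1,3,3,6,7,7,8,10,11,11,13,16,16,17,17,17,18,21,25]

Scan for sites:
  YnoV (TTTGAGG, off=7): starts [10, 17, 38, 57, 83, 94, 105, 140, 179, 197, 213] → cuts [17, 24, 45, 64, 90, 101, 112, 147, 186, 204, 220]
  QalIX (GGGACA, off=0): starts [48, 67, 73, 122, 165, 173, 187, 220] → cuts [48, 67, 73, 122, 165, 173, 187, 220]

Pooled cuts: [17, 24, 45, 48, 64, 67, 73, 90, 101, 112, 122, 147, 165, 173, 186, 187, 204, 220]

Fragment lengths:
  [0,17): 17 bp
  [17,24): 7 bp
  [24,45): 21 bp
  [45,48): 3 bp
  [48,64): 16 bp
  [64,67): 3 bp
  [67,73): 6 bp
  [73,90): 17 bp
  [90,101): 11 bp
  [101,112): 11 bp
  [112,122): 10 bp
  [122,147): 25 bp
  [147,165): 18 bp
  [165,173): 8 bp
  [173,186): 13 bp
  [186,187): 1 bp
  [187,204): 17 bp
  [204,220): 16 bp
  [220,227): 7 bp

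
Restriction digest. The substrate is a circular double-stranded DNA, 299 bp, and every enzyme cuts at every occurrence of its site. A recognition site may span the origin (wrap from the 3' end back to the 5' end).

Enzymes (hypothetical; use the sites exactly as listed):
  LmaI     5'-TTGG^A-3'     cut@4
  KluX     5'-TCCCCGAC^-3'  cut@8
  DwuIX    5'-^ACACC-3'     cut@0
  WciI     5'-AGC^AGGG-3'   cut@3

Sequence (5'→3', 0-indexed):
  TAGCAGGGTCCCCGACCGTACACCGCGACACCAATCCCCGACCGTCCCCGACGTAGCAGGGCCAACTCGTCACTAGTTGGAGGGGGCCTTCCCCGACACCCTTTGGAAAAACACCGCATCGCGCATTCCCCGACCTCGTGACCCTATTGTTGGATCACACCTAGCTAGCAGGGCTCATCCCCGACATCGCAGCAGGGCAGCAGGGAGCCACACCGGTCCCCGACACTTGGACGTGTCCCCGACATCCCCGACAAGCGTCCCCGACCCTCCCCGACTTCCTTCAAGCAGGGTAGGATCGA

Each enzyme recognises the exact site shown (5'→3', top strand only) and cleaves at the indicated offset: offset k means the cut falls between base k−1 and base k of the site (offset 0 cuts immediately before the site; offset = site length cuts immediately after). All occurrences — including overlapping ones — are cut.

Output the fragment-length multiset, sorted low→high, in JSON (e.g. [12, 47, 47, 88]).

Site scan:
  LmaI TTGGA/4: at [76, 102, 149, 226] ⇒ [80, 106, 153, 230]
  KluX TCCCCGAC/8: at [8, 34, 44, 89, 126, 177, 216, 235, 244, 257, 267] ⇒ [16, 42, 52, 97, 134, 185, 224, 243, 252, 265, 275]
  DwuIX ACACC/0: at [19, 27, 95, 110, 156, 209] ⇒ [19, 27, 95, 110, 156, 209]
  WciI AGCAGGG/3: at [1, 54, 166, 190, 198, 283] ⇒ [4, 57, 169, 193, 201, 286]

All cut coordinates (distinct, sorted): [4, 16, 19, 27, 42, 52, 57, 80, 95, 97, 106, 110, 134, 153, 156, 169, 185, 193, 201, 209, 224, 230, 243, 252, 265, 275, 286]

Fragment lengths:
  4→16: 12 bp
  16→19: 3 bp
  19→27: 8 bp
  27→42: 15 bp
  42→52: 10 bp
  52→57: 5 bp
  57→80: 23 bp
  80→95: 15 bp
  95→97: 2 bp
  97→106: 9 bp
  106→110: 4 bp
  110→134: 24 bp
  134→153: 19 bp
  153→156: 3 bp
  156→169: 13 bp
  169→185: 16 bp
  185→193: 8 bp
  193→201: 8 bp
  201→209: 8 bp
  209→224: 15 bp
  224→230: 6 bp
  230→243: 13 bp
  243→252: 9 bp
  252→265: 13 bp
  265→275: 10 bp
  275→286: 11 bp
  286→4 (wrap): 299-286+4 = 17 bp

[2,3,3,4,5,6,8,8,8,8,9,9,10,10,11,12,13,13,13,15,15,15,16,17,19,23,24]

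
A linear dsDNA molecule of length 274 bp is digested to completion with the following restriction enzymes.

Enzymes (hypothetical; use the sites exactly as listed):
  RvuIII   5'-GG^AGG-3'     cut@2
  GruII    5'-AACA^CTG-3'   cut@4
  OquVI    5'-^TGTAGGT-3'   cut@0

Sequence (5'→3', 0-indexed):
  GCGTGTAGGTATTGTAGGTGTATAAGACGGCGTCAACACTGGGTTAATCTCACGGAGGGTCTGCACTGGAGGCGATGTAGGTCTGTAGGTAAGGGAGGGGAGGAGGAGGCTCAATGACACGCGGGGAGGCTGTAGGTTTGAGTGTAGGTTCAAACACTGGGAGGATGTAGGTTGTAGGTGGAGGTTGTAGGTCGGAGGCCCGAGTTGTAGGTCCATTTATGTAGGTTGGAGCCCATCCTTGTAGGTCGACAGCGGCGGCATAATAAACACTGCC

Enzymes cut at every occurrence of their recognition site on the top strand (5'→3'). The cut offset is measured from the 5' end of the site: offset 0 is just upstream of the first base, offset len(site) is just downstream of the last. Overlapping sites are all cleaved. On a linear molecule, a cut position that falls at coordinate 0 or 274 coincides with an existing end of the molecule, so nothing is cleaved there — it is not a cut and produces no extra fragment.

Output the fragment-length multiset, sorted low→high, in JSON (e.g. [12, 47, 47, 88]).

Per-enzyme occurrences:
  RvuIII GGAGG/2: at [53, 67, 93, 98, 101, 104, 124, 159, 179, 193] ⇒ [55, 69, 95, 100, 103, 106, 126, 161, 181, 195]
  GruII AACACTG/4: at [34, 152, 265] ⇒ [38, 156, 269]
  OquVI TGTAGGT/0: at [3, 12, 75, 83, 130, 142, 165, 172, 185, 205, 219, 239] ⇒ [3, 12, 75, 83, 130, 142, 165, 172, 185, 205, 219, 239]

All cut coordinates (distinct, sorted): [3, 12, 38, 55, 69, 75, 83, 95, 100, 103, 106, 126, 130, 142, 156, 161, 165, 172, 181, 185, 195, 205, 219, 239, 269]

Fragment lengths:
  [0,3): 3 bp
  [3,12): 9 bp
  [12,38): 26 bp
  [38,55): 17 bp
  [55,69): 14 bp
  [69,75): 6 bp
  [75,83): 8 bp
  [83,95): 12 bp
  [95,100): 5 bp
  [100,103): 3 bp
  [103,106): 3 bp
  [106,126): 20 bp
  [126,130): 4 bp
  [130,142): 12 bp
  [142,156): 14 bp
  [156,161): 5 bp
  [161,165): 4 bp
  [165,172): 7 bp
  [172,181): 9 bp
  [181,185): 4 bp
  [185,195): 10 bp
  [195,205): 10 bp
  [205,219): 14 bp
  [219,239): 20 bp
  [239,269): 30 bp
  [269,274): 5 bp

[3,3,3,4,4,4,5,5,5,6,7,8,9,9,10,10,12,12,14,14,14,17,20,20,26,30]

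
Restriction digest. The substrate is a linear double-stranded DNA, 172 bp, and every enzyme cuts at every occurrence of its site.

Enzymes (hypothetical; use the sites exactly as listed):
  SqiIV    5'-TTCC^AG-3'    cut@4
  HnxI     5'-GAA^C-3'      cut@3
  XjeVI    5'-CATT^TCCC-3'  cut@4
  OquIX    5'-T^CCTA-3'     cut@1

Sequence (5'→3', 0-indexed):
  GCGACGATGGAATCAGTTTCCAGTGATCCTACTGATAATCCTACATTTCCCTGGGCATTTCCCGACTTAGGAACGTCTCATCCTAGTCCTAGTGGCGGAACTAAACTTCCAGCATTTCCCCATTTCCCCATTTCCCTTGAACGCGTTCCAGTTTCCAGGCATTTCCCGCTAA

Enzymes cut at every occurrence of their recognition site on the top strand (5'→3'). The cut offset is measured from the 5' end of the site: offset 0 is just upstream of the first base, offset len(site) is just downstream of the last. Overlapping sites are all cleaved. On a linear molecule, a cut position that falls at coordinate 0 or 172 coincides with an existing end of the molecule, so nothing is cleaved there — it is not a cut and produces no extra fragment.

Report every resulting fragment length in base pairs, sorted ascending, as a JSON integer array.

Scan for sites:
  SqiIV TTCCAG/4: at [17, 106, 145, 152] ⇒ [21, 110, 149, 156]
  HnxI GAAC/3: at [70, 97, 138] ⇒ [73, 100, 141]
  XjeVI CATTTCCC/4: at [43, 55, 112, 120, 128, 159] ⇒ [47, 59, 116, 124, 132, 163]
  OquIX TCCTA/1: at [26, 38, 80, 86] ⇒ [27, 39, 81, 87]

All cut coordinates (distinct, sorted): [21, 27, 39, 47, 59, 73, 81, 87, 100, 110, 116, 124, 132, 141, 149, 156, 163]

Fragment lengths:
  [0,21): 21 bp
  [21,27): 6 bp
  [27,39): 12 bp
  [39,47): 8 bp
  [47,59): 12 bp
  [59,73): 14 bp
  [73,81): 8 bp
  [81,87): 6 bp
  [87,100): 13 bp
  [100,110): 10 bp
  [110,116): 6 bp
  [116,124): 8 bp
  [124,132): 8 bp
  [132,141): 9 bp
  [141,149): 8 bp
  [149,156): 7 bp
  [156,163): 7 bp
  [163,172): 9 bp

[6,6,6,7,7,8,8,8,8,8,9,9,10,12,12,13,14,21]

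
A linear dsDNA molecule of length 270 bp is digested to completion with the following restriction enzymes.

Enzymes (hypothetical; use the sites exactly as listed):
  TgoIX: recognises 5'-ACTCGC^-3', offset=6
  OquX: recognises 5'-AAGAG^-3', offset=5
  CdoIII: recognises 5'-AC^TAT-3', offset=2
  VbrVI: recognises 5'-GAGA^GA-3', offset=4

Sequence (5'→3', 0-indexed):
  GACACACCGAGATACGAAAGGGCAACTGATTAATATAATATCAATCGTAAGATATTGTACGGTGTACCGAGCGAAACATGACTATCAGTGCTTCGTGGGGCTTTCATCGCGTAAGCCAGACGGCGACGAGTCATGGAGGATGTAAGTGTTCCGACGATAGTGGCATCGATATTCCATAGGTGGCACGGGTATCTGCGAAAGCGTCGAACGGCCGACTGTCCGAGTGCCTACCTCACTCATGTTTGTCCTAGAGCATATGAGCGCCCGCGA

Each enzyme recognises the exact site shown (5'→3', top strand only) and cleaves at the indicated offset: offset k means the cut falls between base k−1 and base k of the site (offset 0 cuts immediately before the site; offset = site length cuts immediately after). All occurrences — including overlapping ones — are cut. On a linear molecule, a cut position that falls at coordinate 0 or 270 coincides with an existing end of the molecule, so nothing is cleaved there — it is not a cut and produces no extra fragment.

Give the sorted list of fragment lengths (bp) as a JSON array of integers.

Scan for sites:
  TgoIX (ACTCGC, off=6): no sites
  OquX (AAGAG, off=5): no sites
  CdoIII ACTAT/2: at [80] ⇒ [82]
  VbrVI (GAGAGA, off=4): no sites

Pooled cuts: [82]

Fragment lengths:
  [0,82): 82 bp
  [82,270): 188 bp

[82,188]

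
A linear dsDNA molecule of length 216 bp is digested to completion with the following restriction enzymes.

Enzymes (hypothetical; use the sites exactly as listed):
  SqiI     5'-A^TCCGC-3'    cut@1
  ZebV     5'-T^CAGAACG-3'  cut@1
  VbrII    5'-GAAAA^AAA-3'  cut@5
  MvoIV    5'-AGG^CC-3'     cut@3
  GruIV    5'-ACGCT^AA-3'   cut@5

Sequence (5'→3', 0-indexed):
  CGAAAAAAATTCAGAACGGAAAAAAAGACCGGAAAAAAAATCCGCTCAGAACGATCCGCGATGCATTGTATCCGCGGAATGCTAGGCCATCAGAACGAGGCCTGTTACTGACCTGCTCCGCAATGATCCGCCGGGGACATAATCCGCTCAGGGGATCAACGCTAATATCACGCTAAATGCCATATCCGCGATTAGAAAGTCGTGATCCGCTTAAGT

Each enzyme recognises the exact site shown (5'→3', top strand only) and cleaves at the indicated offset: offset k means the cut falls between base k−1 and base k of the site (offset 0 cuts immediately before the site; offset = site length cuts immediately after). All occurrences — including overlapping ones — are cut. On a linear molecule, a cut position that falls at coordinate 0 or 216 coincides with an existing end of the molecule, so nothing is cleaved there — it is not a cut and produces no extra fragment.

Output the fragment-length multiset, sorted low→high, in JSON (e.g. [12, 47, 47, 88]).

[4,4,5,6,6,8,10,10,11,11,12,13,16,16,16,21,21,26]

Scan for sites:
  SqiI ATCCGC/1: at [39, 53, 69, 125, 141, 183, 204] ⇒ [40, 54, 70, 126, 142, 184, 205]
  ZebV TCAGAACG/1: at [10, 45, 89] ⇒ [11, 46, 90]
  VbrII GAAAAAAA/5: at [1, 18, 31] ⇒ [6, 23, 36]
  MvoIV AGGCC/3: at [83, 97] ⇒ [86, 100]
  GruIV ACGCTAA/5: at [158, 169] ⇒ [163, 174]

Pooled cuts: [6, 11, 23, 36, 40, 46, 54, 70, 86, 90, 100, 126, 142, 163, 174, 184, 205]

Fragments:
  [0,6): 6 bp
  [6,11): 5 bp
  [11,23): 12 bp
  [23,36): 13 bp
  [36,40): 4 bp
  [40,46): 6 bp
  [46,54): 8 bp
  [54,70): 16 bp
  [70,86): 16 bp
  [86,90): 4 bp
  [90,100): 10 bp
  [100,126): 26 bp
  [126,142): 16 bp
  [142,163): 21 bp
  [163,174): 11 bp
  [174,184): 10 bp
  [184,205): 21 bp
  [205,216): 11 bp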